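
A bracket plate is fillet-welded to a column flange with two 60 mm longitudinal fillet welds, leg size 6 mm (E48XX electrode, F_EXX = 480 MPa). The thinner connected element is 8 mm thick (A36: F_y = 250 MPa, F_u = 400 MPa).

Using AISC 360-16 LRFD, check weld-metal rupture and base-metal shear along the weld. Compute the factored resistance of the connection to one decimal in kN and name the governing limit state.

Weld metal: throat = 0.707×6 = 4.242 mm, L = 2×60 = 120 mm. φR_n = 0.75 × 0.6 × 480 × 4.242 × 120 = 110.0 kN.
Base metal shear (8 mm plate): yield φR_n = 1.0×0.6×250×8×120 = 144.0 kN; rupture φR_n = 0.75×0.6×400×8×120 = 172.8 kN; take 144.0 kN (yield).
Governing: min(110.0, 144.0) = 110.0 kN → weld metal.

110.0 kN (weld metal governs)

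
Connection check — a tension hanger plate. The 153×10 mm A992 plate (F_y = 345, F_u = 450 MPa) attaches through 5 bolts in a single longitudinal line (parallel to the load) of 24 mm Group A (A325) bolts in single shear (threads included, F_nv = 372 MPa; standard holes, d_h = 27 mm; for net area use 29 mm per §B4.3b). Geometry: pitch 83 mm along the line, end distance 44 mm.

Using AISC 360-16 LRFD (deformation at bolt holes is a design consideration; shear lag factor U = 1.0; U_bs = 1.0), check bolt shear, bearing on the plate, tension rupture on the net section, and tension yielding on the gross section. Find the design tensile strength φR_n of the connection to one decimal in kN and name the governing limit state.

418.5 kN (net-section rupture governs)

Bolt shear: A_b = π(24)²/4 = 452.39 mm². φR_n = 0.75 × 372 × 452.39 × 5 × 1 = 631.1 kN.
Bearing (10 mm plate, F_u = 450 MPa): end bolts L_c = 44 − 27/2 = 30.5, R_n = min(1.2×30.5×10×450, 2.4×24×10×450) = 164.7 kN/bolt; interior L_c = 83 − 27 = 56, R_n = 259.2 kN/bolt. φR_n = 0.75 × (1×164.7 + 4×259.2) = 901.1 kN.
Tension rupture (net): A_n = (153 − 1×29)×10 = 1240 mm² (U = 1.0, A_e = A_n). φR_n = 0.75 × 450 × 1240 = 418.5 kN.
Tension yield (gross): A_g = 153×10 = 1530 mm². φR_n = 0.90 × 345 × 1530 = 475.1 kN.
Governing: min(631.1, 901.1, 418.5, 475.1) = 418.5 kN → net-section rupture.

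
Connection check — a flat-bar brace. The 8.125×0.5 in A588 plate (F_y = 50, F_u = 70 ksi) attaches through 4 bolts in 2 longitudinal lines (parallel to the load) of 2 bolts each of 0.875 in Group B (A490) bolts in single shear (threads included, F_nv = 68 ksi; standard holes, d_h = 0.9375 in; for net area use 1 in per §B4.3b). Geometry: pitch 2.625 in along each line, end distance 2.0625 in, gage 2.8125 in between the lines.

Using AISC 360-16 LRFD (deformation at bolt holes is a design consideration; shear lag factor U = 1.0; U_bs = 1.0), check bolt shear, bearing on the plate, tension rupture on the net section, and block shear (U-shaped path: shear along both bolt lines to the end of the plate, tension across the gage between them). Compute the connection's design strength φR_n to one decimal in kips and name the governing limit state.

Bolt shear: A_b = π(0.875)²/4 = 0.60132 in². φR_n = 0.75 × 68 × 0.60132 × 4 × 1 = 122.7 kips.
Bearing (0.5 in plate, F_u = 70 ksi): end bolts L_c = 2.0625 − 0.9375/2 = 1.59375, R_n = min(1.2×1.59375×0.5×70, 2.4×0.875×0.5×70) = 66.938 kips/bolt; interior L_c = 2.625 − 0.9375 = 1.6875, R_n = 70.875 kips/bolt. φR_n = 0.75 × (2×66.938 + 2×70.875) = 206.7 kips.
Tension rupture (net): A_n = (8.125 − 2×1)×0.5 = 3.0625 in² (U = 1.0, A_e = A_n). φR_n = 0.75 × 70 × 3.0625 = 160.8 kips.
Block shear: shear path 2×[2.0625+1×2.625] = 2×4.6875 in, A_gv = 4.6875, A_nv = 2×(4.6875 − 1.5×1)×0.5 = 3.1875 in²; tension across gage: (2.8125 − 1×1)×0.5 = 0.90625 in². R_n = min(0.6×70×3.1875, 0.6×50×4.6875) + 1.0×70×0.90625 = min(133.88, 140.63) + 63.438 = 197.32 kips. φR_n = 0.75 × 197.32 = 148.0 kips.
Governing: min(122.7, 206.7, 160.8, 148.0) = 122.7 kips → bolt shear.

122.7 kips (bolt shear governs)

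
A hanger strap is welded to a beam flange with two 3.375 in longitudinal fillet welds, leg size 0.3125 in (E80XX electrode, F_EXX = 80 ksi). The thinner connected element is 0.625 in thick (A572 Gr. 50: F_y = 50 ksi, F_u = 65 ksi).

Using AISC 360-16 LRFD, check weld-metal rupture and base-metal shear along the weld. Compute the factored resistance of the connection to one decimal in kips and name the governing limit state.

Weld metal: throat = 0.707×0.3125 = 0.22094 in, L = 2×3.375 = 6.75 in. φR_n = 0.75 × 0.6 × 80 × 0.22094 × 6.75 = 53.7 kips.
Base metal shear (0.625 in plate): yield φR_n = 1.0×0.6×50×0.625×6.75 = 126.6 kips; rupture φR_n = 0.75×0.6×65×0.625×6.75 = 123.4 kips; take 123.4 kips (rupture).
Governing: min(53.7, 123.4) = 53.7 kips → weld metal.

53.7 kips (weld metal governs)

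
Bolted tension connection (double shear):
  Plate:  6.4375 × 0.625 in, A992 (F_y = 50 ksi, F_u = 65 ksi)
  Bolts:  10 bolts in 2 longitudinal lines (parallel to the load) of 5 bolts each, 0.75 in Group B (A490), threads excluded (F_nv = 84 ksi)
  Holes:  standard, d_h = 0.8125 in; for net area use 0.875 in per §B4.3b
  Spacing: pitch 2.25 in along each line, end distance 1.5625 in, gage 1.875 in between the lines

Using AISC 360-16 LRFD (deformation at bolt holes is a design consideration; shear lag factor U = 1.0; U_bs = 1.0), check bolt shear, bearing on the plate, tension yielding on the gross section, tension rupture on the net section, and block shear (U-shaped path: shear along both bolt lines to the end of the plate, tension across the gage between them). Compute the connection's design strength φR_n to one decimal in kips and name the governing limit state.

142.8 kips (net-section rupture governs)

Bolt shear: A_b = π(0.75)²/4 = 0.44179 in². φR_n = 0.75 × 84 × 0.44179 × 10 × 2 = 556.7 kips.
Bearing (0.625 in plate, F_u = 65 ksi): end bolts L_c = 1.5625 − 0.8125/2 = 1.15625, R_n = min(1.2×1.15625×0.625×65, 2.4×0.75×0.625×65) = 56.367 kips/bolt; interior L_c = 2.25 − 0.8125 = 1.4375, R_n = 70.078 kips/bolt. φR_n = 0.75 × (2×56.367 + 8×70.078) = 505.0 kips.
Tension yield (gross): A_g = 6.4375×0.625 = 4.0234 in². φR_n = 0.90 × 50 × 4.0234 = 181.1 kips.
Tension rupture (net): A_n = (6.4375 − 2×0.875)×0.625 = 2.9297 in² (U = 1.0, A_e = A_n). φR_n = 0.75 × 65 × 2.9297 = 142.8 kips.
Block shear: shear path 2×[1.5625+4×2.25] = 2×10.5625 in, A_gv = 13.203, A_nv = 2×(10.5625 − 4.5×0.875)×0.625 = 8.2813 in²; tension across gage: (1.875 − 1×0.875)×0.625 = 0.625 in². R_n = min(0.6×65×8.2813, 0.6×50×13.203) + 1.0×65×0.625 = min(322.97, 396.09) + 40.625 = 363.6 kips. φR_n = 0.75 × 363.6 = 272.7 kips.
Governing: min(556.7, 505.0, 181.1, 142.8, 272.7) = 142.8 kips → net-section rupture.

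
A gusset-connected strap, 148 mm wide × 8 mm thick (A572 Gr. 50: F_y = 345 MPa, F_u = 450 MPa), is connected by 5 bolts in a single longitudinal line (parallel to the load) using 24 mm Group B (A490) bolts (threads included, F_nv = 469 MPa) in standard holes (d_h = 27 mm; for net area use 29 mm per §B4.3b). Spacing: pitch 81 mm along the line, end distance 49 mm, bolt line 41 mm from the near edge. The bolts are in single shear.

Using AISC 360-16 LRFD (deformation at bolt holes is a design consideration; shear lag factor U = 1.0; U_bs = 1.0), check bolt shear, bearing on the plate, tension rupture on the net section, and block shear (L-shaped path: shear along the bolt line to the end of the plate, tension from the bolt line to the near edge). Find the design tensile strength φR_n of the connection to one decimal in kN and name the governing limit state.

321.3 kN (net-section rupture governs)

Bolt shear: A_b = π(24)²/4 = 452.39 mm². φR_n = 0.75 × 469 × 452.39 × 5 × 1 = 795.6 kN.
Bearing (8 mm plate, F_u = 450 MPa): end bolts L_c = 49 − 27/2 = 35.5, R_n = min(1.2×35.5×8×450, 2.4×24×8×450) = 153.36 kN/bolt; interior L_c = 81 − 27 = 54, R_n = 207.36 kN/bolt. φR_n = 0.75 × (1×153.36 + 4×207.36) = 737.1 kN.
Tension rupture (net): A_n = (148 − 1×29)×8 = 952 mm² (U = 1.0, A_e = A_n). φR_n = 0.75 × 450 × 952 = 321.3 kN.
Block shear: shear path 1×[49+4×81] = 1×373 mm, A_gv = 2984, A_nv = 1×(373 − 4.5×29)×8 = 1940 mm²; tension to near edge: (41 − 0.5×29)×8 = 212 mm². R_n = min(0.6×450×1940, 0.6×345×2984) + 1.0×450×212 = min(523.8, 617.69) + 95.4 = 619.2 kN. φR_n = 0.75 × 619.2 = 464.4 kN.
Governing: min(795.6, 737.1, 321.3, 464.4) = 321.3 kN → net-section rupture.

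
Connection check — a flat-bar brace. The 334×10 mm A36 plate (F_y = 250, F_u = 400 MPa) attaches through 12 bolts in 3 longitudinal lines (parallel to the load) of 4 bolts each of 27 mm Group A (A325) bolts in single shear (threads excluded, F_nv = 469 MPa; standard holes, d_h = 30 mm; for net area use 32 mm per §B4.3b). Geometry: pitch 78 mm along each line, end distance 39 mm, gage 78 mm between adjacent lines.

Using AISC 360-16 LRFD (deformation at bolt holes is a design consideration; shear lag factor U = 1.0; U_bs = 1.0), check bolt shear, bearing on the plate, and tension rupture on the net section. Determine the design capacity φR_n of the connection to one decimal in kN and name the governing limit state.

714.0 kN (net-section rupture governs)

Bolt shear: A_b = π(27)²/4 = 572.56 mm². φR_n = 0.75 × 469 × 572.56 × 12 × 1 = 2416.8 kN.
Bearing (10 mm plate, F_u = 400 MPa): end bolts L_c = 39 − 30/2 = 24, R_n = min(1.2×24×10×400, 2.4×27×10×400) = 115.2 kN/bolt; interior L_c = 78 − 30 = 48, R_n = 230.4 kN/bolt. φR_n = 0.75 × (3×115.2 + 9×230.4) = 1814.4 kN.
Tension rupture (net): A_n = (334 − 3×32)×10 = 2380 mm² (U = 1.0, A_e = A_n). φR_n = 0.75 × 400 × 2380 = 714.0 kN.
Governing: min(2416.8, 1814.4, 714.0) = 714.0 kN → net-section rupture.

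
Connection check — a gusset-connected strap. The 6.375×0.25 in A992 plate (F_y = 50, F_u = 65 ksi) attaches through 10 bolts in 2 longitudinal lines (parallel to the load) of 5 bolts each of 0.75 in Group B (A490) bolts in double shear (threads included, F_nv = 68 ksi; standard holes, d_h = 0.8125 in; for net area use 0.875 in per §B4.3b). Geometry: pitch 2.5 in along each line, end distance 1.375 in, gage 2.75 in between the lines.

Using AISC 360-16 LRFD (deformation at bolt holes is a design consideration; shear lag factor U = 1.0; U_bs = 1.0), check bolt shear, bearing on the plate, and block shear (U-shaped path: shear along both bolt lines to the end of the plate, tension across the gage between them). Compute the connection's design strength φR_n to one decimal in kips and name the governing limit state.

131.6 kips (block shear governs)

Bolt shear: A_b = π(0.75)²/4 = 0.44179 in². φR_n = 0.75 × 68 × 0.44179 × 10 × 2 = 450.6 kips.
Bearing (0.25 in plate, F_u = 65 ksi): end bolts L_c = 1.375 − 0.8125/2 = 0.96875, R_n = min(1.2×0.96875×0.25×65, 2.4×0.75×0.25×65) = 18.891 kips/bolt; interior L_c = 2.5 − 0.8125 = 1.6875, R_n = 29.25 kips/bolt. φR_n = 0.75 × (2×18.891 + 8×29.25) = 203.8 kips.
Block shear: shear path 2×[1.375+4×2.5] = 2×11.375 in, A_gv = 5.6875, A_nv = 2×(11.375 − 4.5×0.875)×0.25 = 3.7188 in²; tension across gage: (2.75 − 1×0.875)×0.25 = 0.46875 in². R_n = min(0.6×65×3.7188, 0.6×50×5.6875) + 1.0×65×0.46875 = min(145.03, 170.63) + 30.469 = 175.5 kips. φR_n = 0.75 × 175.5 = 131.6 kips.
Governing: min(450.6, 203.8, 131.6) = 131.6 kips → block shear.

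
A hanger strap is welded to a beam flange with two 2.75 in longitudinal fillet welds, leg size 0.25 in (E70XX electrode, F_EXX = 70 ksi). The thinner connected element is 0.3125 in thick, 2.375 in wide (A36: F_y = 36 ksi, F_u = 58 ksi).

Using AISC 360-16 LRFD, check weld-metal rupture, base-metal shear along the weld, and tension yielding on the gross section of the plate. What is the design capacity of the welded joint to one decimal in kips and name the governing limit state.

24.0 kips (gross-section yield governs)

Weld metal: throat = 0.707×0.25 = 0.17675 in, L = 2×2.75 = 5.5 in. φR_n = 0.75 × 0.6 × 70 × 0.17675 × 5.5 = 30.6 kips.
Base metal shear (0.3125 in plate): yield φR_n = 1.0×0.6×36×0.3125×5.5 = 37.1 kips; rupture φR_n = 0.75×0.6×58×0.3125×5.5 = 44.9 kips; take 37.1 kips (yield).
Tension yield (gross): A_g = 2.375×0.3125 = 0.74219 in². φR_n = 0.90 × 36 × 0.74219 = 24.0 kips.
Governing: min(30.6, 37.1, 24.0) = 24.0 kips → gross-section yield.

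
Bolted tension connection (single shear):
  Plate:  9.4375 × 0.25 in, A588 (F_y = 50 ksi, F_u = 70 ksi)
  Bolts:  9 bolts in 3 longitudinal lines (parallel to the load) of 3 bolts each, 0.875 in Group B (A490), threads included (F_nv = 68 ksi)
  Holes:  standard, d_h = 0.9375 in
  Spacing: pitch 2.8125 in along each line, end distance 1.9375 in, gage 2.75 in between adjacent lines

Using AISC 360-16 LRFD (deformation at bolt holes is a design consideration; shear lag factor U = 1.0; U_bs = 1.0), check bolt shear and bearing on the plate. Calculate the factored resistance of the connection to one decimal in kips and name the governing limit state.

Bolt shear: A_b = π(0.875)²/4 = 0.60132 in². φR_n = 0.75 × 68 × 0.60132 × 9 × 1 = 276.0 kips.
Bearing (0.25 in plate, F_u = 70 ksi): end bolts L_c = 1.9375 − 0.9375/2 = 1.46875, R_n = min(1.2×1.46875×0.25×70, 2.4×0.875×0.25×70) = 30.844 kips/bolt; interior L_c = 2.8125 − 0.9375 = 1.875, R_n = 36.75 kips/bolt. φR_n = 0.75 × (3×30.844 + 6×36.75) = 234.8 kips.
Governing: min(276.0, 234.8) = 234.8 kips → bearing.

234.8 kips (bearing governs)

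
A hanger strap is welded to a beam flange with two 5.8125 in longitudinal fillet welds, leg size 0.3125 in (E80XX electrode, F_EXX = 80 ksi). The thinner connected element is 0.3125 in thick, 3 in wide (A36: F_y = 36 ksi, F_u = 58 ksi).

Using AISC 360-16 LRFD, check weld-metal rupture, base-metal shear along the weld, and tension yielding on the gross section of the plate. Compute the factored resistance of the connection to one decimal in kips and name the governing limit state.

Weld metal: throat = 0.707×0.3125 = 0.22094 in, L = 2×5.8125 = 11.625 in. φR_n = 0.75 × 0.6 × 80 × 0.22094 × 11.625 = 92.5 kips.
Base metal shear (0.3125 in plate): yield φR_n = 1.0×0.6×36×0.3125×11.625 = 78.5 kips; rupture φR_n = 0.75×0.6×58×0.3125×11.625 = 94.8 kips; take 78.5 kips (yield).
Tension yield (gross): A_g = 3×0.3125 = 0.9375 in². φR_n = 0.90 × 36 × 0.9375 = 30.4 kips.
Governing: min(92.5, 78.5, 30.4) = 30.4 kips → gross-section yield.

30.4 kips (gross-section yield governs)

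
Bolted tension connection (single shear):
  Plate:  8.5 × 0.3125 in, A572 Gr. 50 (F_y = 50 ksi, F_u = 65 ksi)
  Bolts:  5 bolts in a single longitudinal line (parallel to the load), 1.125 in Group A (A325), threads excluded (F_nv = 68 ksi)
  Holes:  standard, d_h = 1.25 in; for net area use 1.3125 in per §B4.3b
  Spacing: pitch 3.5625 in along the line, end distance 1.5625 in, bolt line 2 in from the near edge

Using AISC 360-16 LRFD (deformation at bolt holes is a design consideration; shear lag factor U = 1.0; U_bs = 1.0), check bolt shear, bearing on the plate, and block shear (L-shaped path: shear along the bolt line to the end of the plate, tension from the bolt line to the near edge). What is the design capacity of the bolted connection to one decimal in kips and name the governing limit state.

111.0 kips (block shear governs)

Bolt shear: A_b = π(1.125)²/4 = 0.99402 in². φR_n = 0.75 × 68 × 0.99402 × 5 × 1 = 253.5 kips.
Bearing (0.3125 in plate, F_u = 65 ksi): end bolts L_c = 1.5625 − 1.25/2 = 0.9375, R_n = min(1.2×0.9375×0.3125×65, 2.4×1.125×0.3125×65) = 22.852 kips/bolt; interior L_c = 3.5625 − 1.25 = 2.3125, R_n = 54.844 kips/bolt. φR_n = 0.75 × (1×22.852 + 4×54.844) = 181.7 kips.
Block shear: shear path 1×[1.5625+4×3.5625] = 1×15.8125 in, A_gv = 4.9414, A_nv = 1×(15.8125 − 4.5×1.3125)×0.3125 = 3.0957 in²; tension to near edge: (2 − 0.5×1.3125)×0.3125 = 0.41992 in². R_n = min(0.6×65×3.0957, 0.6×50×4.9414) + 1.0×65×0.41992 = min(120.73, 148.24) + 27.295 = 148.03 kips. φR_n = 0.75 × 148.03 = 111.0 kips.
Governing: min(253.5, 181.7, 111.0) = 111.0 kips → block shear.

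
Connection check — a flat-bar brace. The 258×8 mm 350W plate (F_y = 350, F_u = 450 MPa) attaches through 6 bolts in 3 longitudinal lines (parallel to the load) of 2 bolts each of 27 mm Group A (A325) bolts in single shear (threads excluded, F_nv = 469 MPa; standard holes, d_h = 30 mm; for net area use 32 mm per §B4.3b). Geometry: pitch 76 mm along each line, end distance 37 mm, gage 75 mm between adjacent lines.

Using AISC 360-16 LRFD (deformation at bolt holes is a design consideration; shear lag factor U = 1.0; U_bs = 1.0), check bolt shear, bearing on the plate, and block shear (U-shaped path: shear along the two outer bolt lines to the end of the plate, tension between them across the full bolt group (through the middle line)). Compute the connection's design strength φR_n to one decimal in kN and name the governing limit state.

Bolt shear: A_b = π(27)²/4 = 572.56 mm². φR_n = 0.75 × 469 × 572.56 × 6 × 1 = 1208.4 kN.
Bearing (8 mm plate, F_u = 450 MPa): end bolts L_c = 37 − 30/2 = 22, R_n = min(1.2×22×8×450, 2.4×27×8×450) = 95.04 kN/bolt; interior L_c = 76 − 30 = 46, R_n = 198.72 kN/bolt. φR_n = 0.75 × (3×95.04 + 3×198.72) = 661.0 kN.
Block shear: shear path 2×[37+1×76] = 2×113 mm, A_gv = 1808, A_nv = 2×(113 − 1.5×32)×8 = 1040 mm²; tension across gage: (150 − 2×32)×8 = 688 mm². R_n = min(0.6×450×1040, 0.6×350×1808) + 1.0×450×688 = min(280.8, 379.68) + 309.6 = 590.4 kN. φR_n = 0.75 × 590.4 = 442.8 kN.
Governing: min(1208.4, 661.0, 442.8) = 442.8 kN → block shear.

442.8 kN (block shear governs)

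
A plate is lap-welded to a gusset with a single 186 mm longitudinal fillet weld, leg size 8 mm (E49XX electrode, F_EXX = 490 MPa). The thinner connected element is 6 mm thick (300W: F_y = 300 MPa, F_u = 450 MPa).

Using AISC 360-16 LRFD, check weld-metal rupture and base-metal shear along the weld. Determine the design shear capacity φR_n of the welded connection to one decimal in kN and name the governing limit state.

200.9 kN (base-metal shear governs)

Weld metal: throat = 0.707×8 = 5.656 mm, L = 186 mm. φR_n = 0.75 × 0.6 × 490 × 5.656 × 186 = 232.0 kN.
Base metal shear (6 mm plate): yield φR_n = 1.0×0.6×300×6×186 = 200.9 kN; rupture φR_n = 0.75×0.6×450×6×186 = 226.0 kN; take 200.9 kN (yield).
Governing: min(232.0, 200.9) = 200.9 kN → base-metal shear.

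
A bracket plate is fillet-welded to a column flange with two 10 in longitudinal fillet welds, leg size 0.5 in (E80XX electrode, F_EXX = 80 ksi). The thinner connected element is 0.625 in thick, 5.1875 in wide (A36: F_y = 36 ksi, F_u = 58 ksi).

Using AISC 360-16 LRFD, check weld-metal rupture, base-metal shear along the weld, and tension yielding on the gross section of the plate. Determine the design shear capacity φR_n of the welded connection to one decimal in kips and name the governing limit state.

Weld metal: throat = 0.707×0.5 = 0.3535 in, L = 2×10 = 20 in. φR_n = 0.75 × 0.6 × 80 × 0.3535 × 20 = 254.5 kips.
Base metal shear (0.625 in plate): yield φR_n = 1.0×0.6×36×0.625×20 = 270.0 kips; rupture φR_n = 0.75×0.6×58×0.625×20 = 326.3 kips; take 270.0 kips (yield).
Tension yield (gross): A_g = 5.1875×0.625 = 3.2422 in². φR_n = 0.90 × 36 × 3.2422 = 105.0 kips.
Governing: min(254.5, 270.0, 105.0) = 105.0 kips → gross-section yield.

105.0 kips (gross-section yield governs)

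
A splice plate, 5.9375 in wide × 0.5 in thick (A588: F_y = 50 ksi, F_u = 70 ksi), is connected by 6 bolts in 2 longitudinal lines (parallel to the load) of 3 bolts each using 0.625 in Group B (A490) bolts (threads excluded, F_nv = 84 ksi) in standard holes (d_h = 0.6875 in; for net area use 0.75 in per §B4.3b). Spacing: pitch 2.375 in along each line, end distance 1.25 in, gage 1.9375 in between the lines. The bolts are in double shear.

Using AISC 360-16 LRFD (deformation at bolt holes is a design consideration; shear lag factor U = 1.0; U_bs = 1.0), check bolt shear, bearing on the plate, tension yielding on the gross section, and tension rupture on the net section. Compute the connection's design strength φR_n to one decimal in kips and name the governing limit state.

Bolt shear: A_b = π(0.625)²/4 = 0.3068 in². φR_n = 0.75 × 84 × 0.3068 × 6 × 2 = 231.9 kips.
Bearing (0.5 in plate, F_u = 70 ksi): end bolts L_c = 1.25 − 0.6875/2 = 0.90625, R_n = min(1.2×0.90625×0.5×70, 2.4×0.625×0.5×70) = 38.063 kips/bolt; interior L_c = 2.375 − 0.6875 = 1.6875, R_n = 52.5 kips/bolt. φR_n = 0.75 × (2×38.063 + 4×52.5) = 214.6 kips.
Tension yield (gross): A_g = 5.9375×0.5 = 2.9688 in². φR_n = 0.90 × 50 × 2.9688 = 133.6 kips.
Tension rupture (net): A_n = (5.9375 − 2×0.75)×0.5 = 2.2188 in² (U = 1.0, A_e = A_n). φR_n = 0.75 × 70 × 2.2188 = 116.5 kips.
Governing: min(231.9, 214.6, 133.6, 116.5) = 116.5 kips → net-section rupture.

116.5 kips (net-section rupture governs)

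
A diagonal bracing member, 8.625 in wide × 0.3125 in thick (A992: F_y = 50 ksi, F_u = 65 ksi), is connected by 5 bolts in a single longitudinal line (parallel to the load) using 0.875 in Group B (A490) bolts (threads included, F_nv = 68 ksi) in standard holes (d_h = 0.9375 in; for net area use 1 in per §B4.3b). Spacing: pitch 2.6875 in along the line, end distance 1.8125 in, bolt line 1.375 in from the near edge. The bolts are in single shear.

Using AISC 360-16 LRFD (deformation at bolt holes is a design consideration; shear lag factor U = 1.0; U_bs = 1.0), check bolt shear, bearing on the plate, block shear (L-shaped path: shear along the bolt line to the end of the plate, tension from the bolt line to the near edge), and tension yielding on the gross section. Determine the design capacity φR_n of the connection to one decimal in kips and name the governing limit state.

87.0 kips (block shear governs)

Bolt shear: A_b = π(0.875)²/4 = 0.60132 in². φR_n = 0.75 × 68 × 0.60132 × 5 × 1 = 153.3 kips.
Bearing (0.3125 in plate, F_u = 65 ksi): end bolts L_c = 1.8125 − 0.9375/2 = 1.34375, R_n = min(1.2×1.34375×0.3125×65, 2.4×0.875×0.3125×65) = 32.754 kips/bolt; interior L_c = 2.6875 − 0.9375 = 1.75, R_n = 42.656 kips/bolt. φR_n = 0.75 × (1×32.754 + 4×42.656) = 152.5 kips.
Block shear: shear path 1×[1.8125+4×2.6875] = 1×12.5625 in, A_gv = 3.9258, A_nv = 1×(12.5625 − 4.5×1)×0.3125 = 2.5195 in²; tension to near edge: (1.375 − 0.5×1)×0.3125 = 0.27344 in². R_n = min(0.6×65×2.5195, 0.6×50×3.9258) + 1.0×65×0.27344 = min(98.261, 117.77) + 17.774 = 116.04 kips. φR_n = 0.75 × 116.04 = 87.0 kips.
Tension yield (gross): A_g = 8.625×0.3125 = 2.6953 in². φR_n = 0.90 × 50 × 2.6953 = 121.3 kips.
Governing: min(153.3, 152.5, 87.0, 121.3) = 87.0 kips → block shear.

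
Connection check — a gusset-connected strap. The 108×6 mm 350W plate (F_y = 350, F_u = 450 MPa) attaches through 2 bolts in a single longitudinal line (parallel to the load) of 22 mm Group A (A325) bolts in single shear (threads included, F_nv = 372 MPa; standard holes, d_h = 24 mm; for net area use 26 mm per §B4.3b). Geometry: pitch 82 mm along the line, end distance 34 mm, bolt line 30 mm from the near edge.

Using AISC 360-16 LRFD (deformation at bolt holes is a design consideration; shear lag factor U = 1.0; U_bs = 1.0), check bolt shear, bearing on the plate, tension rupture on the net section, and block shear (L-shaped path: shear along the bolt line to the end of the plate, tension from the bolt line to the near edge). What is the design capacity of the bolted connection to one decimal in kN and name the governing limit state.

128.0 kN (block shear governs)

Bolt shear: A_b = π(22)²/4 = 380.13 mm². φR_n = 0.75 × 372 × 380.13 × 2 × 1 = 212.1 kN.
Bearing (6 mm plate, F_u = 450 MPa): end bolts L_c = 34 − 24/2 = 22, R_n = min(1.2×22×6×450, 2.4×22×6×450) = 71.28 kN/bolt; interior L_c = 82 − 24 = 58, R_n = 142.56 kN/bolt. φR_n = 0.75 × (1×71.28 + 1×142.56) = 160.4 kN.
Tension rupture (net): A_n = (108 − 1×26)×6 = 492 mm² (U = 1.0, A_e = A_n). φR_n = 0.75 × 450 × 492 = 166.1 kN.
Block shear: shear path 1×[34+1×82] = 1×116 mm, A_gv = 696, A_nv = 1×(116 − 1.5×26)×6 = 462 mm²; tension to near edge: (30 − 0.5×26)×6 = 102 mm². R_n = min(0.6×450×462, 0.6×350×696) + 1.0×450×102 = min(124.74, 146.16) + 45.9 = 170.64 kN. φR_n = 0.75 × 170.64 = 128.0 kN.
Governing: min(212.1, 160.4, 166.1, 128.0) = 128.0 kN → block shear.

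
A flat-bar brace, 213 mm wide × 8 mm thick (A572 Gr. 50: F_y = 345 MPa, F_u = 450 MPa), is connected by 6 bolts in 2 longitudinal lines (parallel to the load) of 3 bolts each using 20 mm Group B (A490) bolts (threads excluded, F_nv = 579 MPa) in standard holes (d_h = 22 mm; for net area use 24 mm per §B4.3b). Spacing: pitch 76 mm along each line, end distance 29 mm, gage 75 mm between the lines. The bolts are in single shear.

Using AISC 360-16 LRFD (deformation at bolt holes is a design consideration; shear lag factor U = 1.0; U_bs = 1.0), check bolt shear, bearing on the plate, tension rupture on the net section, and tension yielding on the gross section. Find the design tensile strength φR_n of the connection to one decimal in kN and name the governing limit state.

Bolt shear: A_b = π(20)²/4 = 314.16 mm². φR_n = 0.75 × 579 × 314.16 × 6 × 1 = 818.5 kN.
Bearing (8 mm plate, F_u = 450 MPa): end bolts L_c = 29 − 22/2 = 18, R_n = min(1.2×18×8×450, 2.4×20×8×450) = 77.76 kN/bolt; interior L_c = 76 − 22 = 54, R_n = 172.8 kN/bolt. φR_n = 0.75 × (2×77.76 + 4×172.8) = 635.0 kN.
Tension rupture (net): A_n = (213 − 2×24)×8 = 1320 mm² (U = 1.0, A_e = A_n). φR_n = 0.75 × 450 × 1320 = 445.5 kN.
Tension yield (gross): A_g = 213×8 = 1704 mm². φR_n = 0.90 × 345 × 1704 = 529.1 kN.
Governing: min(818.5, 635.0, 445.5, 529.1) = 445.5 kN → net-section rupture.

445.5 kN (net-section rupture governs)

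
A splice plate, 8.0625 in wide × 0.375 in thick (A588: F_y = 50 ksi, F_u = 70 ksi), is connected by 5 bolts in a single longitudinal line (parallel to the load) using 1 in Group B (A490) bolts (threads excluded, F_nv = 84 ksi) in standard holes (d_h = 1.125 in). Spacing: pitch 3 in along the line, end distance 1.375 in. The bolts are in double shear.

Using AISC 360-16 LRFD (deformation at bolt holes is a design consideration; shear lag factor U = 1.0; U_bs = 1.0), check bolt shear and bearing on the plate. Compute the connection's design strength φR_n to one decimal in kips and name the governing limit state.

196.4 kips (bearing governs)

Bolt shear: A_b = π(1)²/4 = 0.7854 in². φR_n = 0.75 × 84 × 0.7854 × 5 × 2 = 494.8 kips.
Bearing (0.375 in plate, F_u = 70 ksi): end bolts L_c = 1.375 − 1.125/2 = 0.8125, R_n = min(1.2×0.8125×0.375×70, 2.4×1×0.375×70) = 25.594 kips/bolt; interior L_c = 3 − 1.125 = 1.875, R_n = 59.063 kips/bolt. φR_n = 0.75 × (1×25.594 + 4×59.063) = 196.4 kips.
Governing: min(494.8, 196.4) = 196.4 kips → bearing.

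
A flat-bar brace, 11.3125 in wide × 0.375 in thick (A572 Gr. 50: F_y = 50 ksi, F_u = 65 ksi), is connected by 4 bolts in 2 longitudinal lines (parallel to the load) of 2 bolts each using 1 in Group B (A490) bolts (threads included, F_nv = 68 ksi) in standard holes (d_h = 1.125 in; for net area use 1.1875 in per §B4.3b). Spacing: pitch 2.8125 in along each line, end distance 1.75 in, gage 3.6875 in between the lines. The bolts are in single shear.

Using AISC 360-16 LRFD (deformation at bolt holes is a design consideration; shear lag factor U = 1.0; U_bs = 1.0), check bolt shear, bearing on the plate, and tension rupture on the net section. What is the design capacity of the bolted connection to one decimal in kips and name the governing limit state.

Bolt shear: A_b = π(1)²/4 = 0.7854 in². φR_n = 0.75 × 68 × 0.7854 × 4 × 1 = 160.2 kips.
Bearing (0.375 in plate, F_u = 65 ksi): end bolts L_c = 1.75 − 1.125/2 = 1.1875, R_n = min(1.2×1.1875×0.375×65, 2.4×1×0.375×65) = 34.734 kips/bolt; interior L_c = 2.8125 − 1.125 = 1.6875, R_n = 49.359 kips/bolt. φR_n = 0.75 × (2×34.734 + 2×49.359) = 126.1 kips.
Tension rupture (net): A_n = (11.3125 − 2×1.1875)×0.375 = 3.3516 in² (U = 1.0, A_e = A_n). φR_n = 0.75 × 65 × 3.3516 = 163.4 kips.
Governing: min(160.2, 126.1, 163.4) = 126.1 kips → bearing.

126.1 kips (bearing governs)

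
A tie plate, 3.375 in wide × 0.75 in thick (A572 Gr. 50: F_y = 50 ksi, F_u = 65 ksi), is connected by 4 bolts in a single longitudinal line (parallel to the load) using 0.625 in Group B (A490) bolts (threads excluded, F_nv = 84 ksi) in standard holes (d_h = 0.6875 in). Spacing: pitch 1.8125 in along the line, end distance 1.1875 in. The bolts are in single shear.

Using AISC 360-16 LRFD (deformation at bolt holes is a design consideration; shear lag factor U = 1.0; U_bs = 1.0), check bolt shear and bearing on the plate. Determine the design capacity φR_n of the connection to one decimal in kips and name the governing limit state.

Bolt shear: A_b = π(0.625)²/4 = 0.3068 in². φR_n = 0.75 × 84 × 0.3068 × 4 × 1 = 77.3 kips.
Bearing (0.75 in plate, F_u = 65 ksi): end bolts L_c = 1.1875 − 0.6875/2 = 0.84375, R_n = min(1.2×0.84375×0.75×65, 2.4×0.625×0.75×65) = 49.359 kips/bolt; interior L_c = 1.8125 − 0.6875 = 1.125, R_n = 65.813 kips/bolt. φR_n = 0.75 × (1×49.359 + 3×65.813) = 185.1 kips.
Governing: min(77.3, 185.1) = 77.3 kips → bolt shear.

77.3 kips (bolt shear governs)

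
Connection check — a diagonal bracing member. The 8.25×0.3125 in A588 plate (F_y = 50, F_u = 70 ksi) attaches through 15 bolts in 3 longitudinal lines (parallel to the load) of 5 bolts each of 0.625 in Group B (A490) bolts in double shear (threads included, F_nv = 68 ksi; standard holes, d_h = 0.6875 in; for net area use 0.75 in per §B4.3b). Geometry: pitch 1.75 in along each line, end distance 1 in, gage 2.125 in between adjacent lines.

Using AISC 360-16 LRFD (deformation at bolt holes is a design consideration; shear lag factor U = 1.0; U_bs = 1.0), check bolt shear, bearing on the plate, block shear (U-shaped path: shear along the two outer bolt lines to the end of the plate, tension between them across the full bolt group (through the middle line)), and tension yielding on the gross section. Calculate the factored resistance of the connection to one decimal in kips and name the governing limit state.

Bolt shear: A_b = π(0.625)²/4 = 0.3068 in². φR_n = 0.75 × 68 × 0.3068 × 15 × 2 = 469.4 kips.
Bearing (0.3125 in plate, F_u = 70 ksi): end bolts L_c = 1 − 0.6875/2 = 0.65625, R_n = min(1.2×0.65625×0.3125×70, 2.4×0.625×0.3125×70) = 17.227 kips/bolt; interior L_c = 1.75 − 0.6875 = 1.0625, R_n = 27.891 kips/bolt. φR_n = 0.75 × (3×17.227 + 12×27.891) = 289.8 kips.
Block shear: shear path 2×[1+4×1.75] = 2×8 in, A_gv = 5, A_nv = 2×(8 − 4.5×0.75)×0.3125 = 2.8906 in²; tension across gage: (4.25 − 2×0.75)×0.3125 = 0.85938 in². R_n = min(0.6×70×2.8906, 0.6×50×5) + 1.0×70×0.85938 = min(121.41, 150) + 60.157 = 181.57 kips. φR_n = 0.75 × 181.57 = 136.2 kips.
Tension yield (gross): A_g = 8.25×0.3125 = 2.5781 in². φR_n = 0.90 × 50 × 2.5781 = 116.0 kips.
Governing: min(469.4, 289.8, 136.2, 116.0) = 116.0 kips → gross-section yield.

116.0 kips (gross-section yield governs)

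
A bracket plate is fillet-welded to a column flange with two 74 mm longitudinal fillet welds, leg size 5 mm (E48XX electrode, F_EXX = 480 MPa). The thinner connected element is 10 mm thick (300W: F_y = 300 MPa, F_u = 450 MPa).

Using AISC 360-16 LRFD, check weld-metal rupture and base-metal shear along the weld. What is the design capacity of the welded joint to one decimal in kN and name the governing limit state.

Weld metal: throat = 0.707×5 = 3.535 mm, L = 2×74 = 148 mm. φR_n = 0.75 × 0.6 × 480 × 3.535 × 148 = 113.0 kN.
Base metal shear (10 mm plate): yield φR_n = 1.0×0.6×300×10×148 = 266.4 kN; rupture φR_n = 0.75×0.6×450×10×148 = 299.7 kN; take 266.4 kN (yield).
Governing: min(113.0, 266.4) = 113.0 kN → weld metal.

113.0 kN (weld metal governs)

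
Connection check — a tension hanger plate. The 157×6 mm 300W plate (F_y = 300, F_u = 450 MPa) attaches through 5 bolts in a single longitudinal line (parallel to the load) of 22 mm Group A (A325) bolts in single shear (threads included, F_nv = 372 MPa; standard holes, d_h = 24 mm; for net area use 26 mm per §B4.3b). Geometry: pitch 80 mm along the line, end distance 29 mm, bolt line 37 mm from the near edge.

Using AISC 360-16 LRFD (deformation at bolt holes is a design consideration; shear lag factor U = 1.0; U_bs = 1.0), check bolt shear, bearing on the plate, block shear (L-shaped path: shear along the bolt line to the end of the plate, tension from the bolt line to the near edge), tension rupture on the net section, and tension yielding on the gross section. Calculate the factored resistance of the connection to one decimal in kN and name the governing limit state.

254.3 kN (gross-section yield governs)

Bolt shear: A_b = π(22)²/4 = 380.13 mm². φR_n = 0.75 × 372 × 380.13 × 5 × 1 = 530.3 kN.
Bearing (6 mm plate, F_u = 450 MPa): end bolts L_c = 29 − 24/2 = 17, R_n = min(1.2×17×6×450, 2.4×22×6×450) = 55.08 kN/bolt; interior L_c = 80 − 24 = 56, R_n = 142.56 kN/bolt. φR_n = 0.75 × (1×55.08 + 4×142.56) = 469.0 kN.
Block shear: shear path 1×[29+4×80] = 1×349 mm, A_gv = 2094, A_nv = 1×(349 − 4.5×26)×6 = 1392 mm²; tension to near edge: (37 − 0.5×26)×6 = 144 mm². R_n = min(0.6×450×1392, 0.6×300×2094) + 1.0×450×144 = min(375.84, 376.92) + 64.8 = 440.64 kN. φR_n = 0.75 × 440.64 = 330.5 kN.
Tension rupture (net): A_n = (157 − 1×26)×6 = 786 mm² (U = 1.0, A_e = A_n). φR_n = 0.75 × 450 × 786 = 265.3 kN.
Tension yield (gross): A_g = 157×6 = 942 mm². φR_n = 0.90 × 300 × 942 = 254.3 kN.
Governing: min(530.3, 469.0, 330.5, 265.3, 254.3) = 254.3 kN → gross-section yield.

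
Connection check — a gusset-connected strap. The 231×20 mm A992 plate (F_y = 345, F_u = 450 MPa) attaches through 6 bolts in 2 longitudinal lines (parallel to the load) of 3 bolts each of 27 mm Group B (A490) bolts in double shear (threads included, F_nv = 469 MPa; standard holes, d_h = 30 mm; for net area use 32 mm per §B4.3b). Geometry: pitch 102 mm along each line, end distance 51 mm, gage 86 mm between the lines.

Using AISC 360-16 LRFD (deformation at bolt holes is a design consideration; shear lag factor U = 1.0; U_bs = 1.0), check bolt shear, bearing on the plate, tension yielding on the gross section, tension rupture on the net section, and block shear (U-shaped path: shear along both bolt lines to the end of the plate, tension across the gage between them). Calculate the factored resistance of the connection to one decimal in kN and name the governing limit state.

Bolt shear: A_b = π(27)²/4 = 572.56 mm². φR_n = 0.75 × 469 × 572.56 × 6 × 2 = 2416.8 kN.
Bearing (20 mm plate, F_u = 450 MPa): end bolts L_c = 51 − 30/2 = 36, R_n = min(1.2×36×20×450, 2.4×27×20×450) = 388.8 kN/bolt; interior L_c = 102 − 30 = 72, R_n = 583.2 kN/bolt. φR_n = 0.75 × (2×388.8 + 4×583.2) = 2332.8 kN.
Tension yield (gross): A_g = 231×20 = 4620 mm². φR_n = 0.90 × 345 × 4620 = 1434.5 kN.
Tension rupture (net): A_n = (231 − 2×32)×20 = 3340 mm² (U = 1.0, A_e = A_n). φR_n = 0.75 × 450 × 3340 = 1127.3 kN.
Block shear: shear path 2×[51+2×102] = 2×255 mm, A_gv = 10200, A_nv = 2×(255 − 2.5×32)×20 = 7000 mm²; tension across gage: (86 − 1×32)×20 = 1080 mm². R_n = min(0.6×450×7000, 0.6×345×10200) + 1.0×450×1080 = min(1890, 2111.4) + 486 = 2376 kN. φR_n = 0.75 × 2376 = 1782.0 kN.
Governing: min(2416.8, 2332.8, 1434.5, 1127.3, 1782.0) = 1127.3 kN → net-section rupture.

1127.3 kN (net-section rupture governs)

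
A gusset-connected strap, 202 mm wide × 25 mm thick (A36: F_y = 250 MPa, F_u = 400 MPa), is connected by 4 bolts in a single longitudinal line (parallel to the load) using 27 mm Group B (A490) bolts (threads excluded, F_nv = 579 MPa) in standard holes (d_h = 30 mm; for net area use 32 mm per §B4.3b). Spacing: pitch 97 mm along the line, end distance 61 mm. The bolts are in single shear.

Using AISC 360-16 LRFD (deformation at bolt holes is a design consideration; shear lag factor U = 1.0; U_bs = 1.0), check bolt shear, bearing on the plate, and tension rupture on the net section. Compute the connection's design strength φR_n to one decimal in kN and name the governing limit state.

994.5 kN (bolt shear governs)

Bolt shear: A_b = π(27)²/4 = 572.56 mm². φR_n = 0.75 × 579 × 572.56 × 4 × 1 = 994.5 kN.
Bearing (25 mm plate, F_u = 400 MPa): end bolts L_c = 61 − 30/2 = 46, R_n = min(1.2×46×25×400, 2.4×27×25×400) = 552 kN/bolt; interior L_c = 97 − 30 = 67, R_n = 648 kN/bolt. φR_n = 0.75 × (1×552 + 3×648) = 1872.0 kN.
Tension rupture (net): A_n = (202 − 1×32)×25 = 4250 mm² (U = 1.0, A_e = A_n). φR_n = 0.75 × 400 × 4250 = 1275.0 kN.
Governing: min(994.5, 1872.0, 1275.0) = 994.5 kN → bolt shear.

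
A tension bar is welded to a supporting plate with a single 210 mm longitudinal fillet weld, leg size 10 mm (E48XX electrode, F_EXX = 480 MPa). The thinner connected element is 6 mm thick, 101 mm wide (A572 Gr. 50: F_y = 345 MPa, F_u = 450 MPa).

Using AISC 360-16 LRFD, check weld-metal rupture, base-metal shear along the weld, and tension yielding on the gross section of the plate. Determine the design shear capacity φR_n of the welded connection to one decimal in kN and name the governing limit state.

188.2 kN (gross-section yield governs)

Weld metal: throat = 0.707×10 = 7.07 mm, L = 210 mm. φR_n = 0.75 × 0.6 × 480 × 7.07 × 210 = 320.7 kN.
Base metal shear (6 mm plate): yield φR_n = 1.0×0.6×345×6×210 = 260.8 kN; rupture φR_n = 0.75×0.6×450×6×210 = 255.2 kN; take 255.2 kN (rupture).
Tension yield (gross): A_g = 101×6 = 606 mm². φR_n = 0.90 × 345 × 606 = 188.2 kN.
Governing: min(320.7, 255.2, 188.2) = 188.2 kN → gross-section yield.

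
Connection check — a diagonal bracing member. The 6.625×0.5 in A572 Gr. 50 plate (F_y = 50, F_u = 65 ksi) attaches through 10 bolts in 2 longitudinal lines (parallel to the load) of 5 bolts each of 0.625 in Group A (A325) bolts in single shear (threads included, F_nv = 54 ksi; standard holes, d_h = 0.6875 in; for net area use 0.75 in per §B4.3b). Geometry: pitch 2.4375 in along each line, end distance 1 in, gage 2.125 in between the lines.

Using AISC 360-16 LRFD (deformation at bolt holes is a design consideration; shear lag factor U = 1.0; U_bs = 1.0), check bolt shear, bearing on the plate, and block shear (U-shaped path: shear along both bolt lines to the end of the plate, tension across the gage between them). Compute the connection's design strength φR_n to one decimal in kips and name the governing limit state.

Bolt shear: A_b = π(0.625)²/4 = 0.3068 in². φR_n = 0.75 × 54 × 0.3068 × 10 × 1 = 124.3 kips.
Bearing (0.5 in plate, F_u = 65 ksi): end bolts L_c = 1 − 0.6875/2 = 0.65625, R_n = min(1.2×0.65625×0.5×65, 2.4×0.625×0.5×65) = 25.594 kips/bolt; interior L_c = 2.4375 − 0.6875 = 1.75, R_n = 48.75 kips/bolt. φR_n = 0.75 × (2×25.594 + 8×48.75) = 330.9 kips.
Block shear: shear path 2×[1+4×2.4375] = 2×10.75 in, A_gv = 10.75, A_nv = 2×(10.75 − 4.5×0.75)×0.5 = 7.375 in²; tension across gage: (2.125 − 1×0.75)×0.5 = 0.6875 in². R_n = min(0.6×65×7.375, 0.6×50×10.75) + 1.0×65×0.6875 = min(287.63, 322.5) + 44.688 = 332.32 kips. φR_n = 0.75 × 332.32 = 249.2 kips.
Governing: min(124.3, 330.9, 249.2) = 124.3 kips → bolt shear.

124.3 kips (bolt shear governs)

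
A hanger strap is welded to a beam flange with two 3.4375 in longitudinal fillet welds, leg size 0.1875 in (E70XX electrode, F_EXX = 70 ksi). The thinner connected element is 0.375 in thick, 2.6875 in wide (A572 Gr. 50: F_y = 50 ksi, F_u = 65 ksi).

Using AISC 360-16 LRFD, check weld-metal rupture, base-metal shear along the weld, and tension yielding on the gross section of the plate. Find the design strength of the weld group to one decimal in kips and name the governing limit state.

Weld metal: throat = 0.707×0.1875 = 0.13256 in, L = 2×3.4375 = 6.875 in. φR_n = 0.75 × 0.6 × 70 × 0.13256 × 6.875 = 28.7 kips.
Base metal shear (0.375 in plate): yield φR_n = 1.0×0.6×50×0.375×6.875 = 77.3 kips; rupture φR_n = 0.75×0.6×65×0.375×6.875 = 75.4 kips; take 75.4 kips (rupture).
Tension yield (gross): A_g = 2.6875×0.375 = 1.0078 in². φR_n = 0.90 × 50 × 1.0078 = 45.4 kips.
Governing: min(28.7, 75.4, 45.4) = 28.7 kips → weld metal.

28.7 kips (weld metal governs)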